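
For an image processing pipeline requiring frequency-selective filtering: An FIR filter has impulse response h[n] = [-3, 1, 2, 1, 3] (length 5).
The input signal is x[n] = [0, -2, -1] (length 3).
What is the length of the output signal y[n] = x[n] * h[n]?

For linear convolution, the output length is:
len(y) = len(x) + len(h) - 1 = 3 + 5 - 1 = 7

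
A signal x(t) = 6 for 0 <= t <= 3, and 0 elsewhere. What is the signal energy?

Energy = integral of |x(t)|^2 dt over the signal duration
= 6^2 * 3 = 36 * 3 = 108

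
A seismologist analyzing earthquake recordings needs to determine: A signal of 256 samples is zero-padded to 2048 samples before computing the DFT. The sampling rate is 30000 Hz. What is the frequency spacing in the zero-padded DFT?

Original DFT: N = 256, resolution = f_s/N = 30000/256 = 1875/16 Hz
Zero-padded DFT: N = 2048, resolution = f_s/N = 30000/2048 = 1875/128 Hz
Zero-padding interpolates the spectrum (finer frequency grid)
but does NOT improve the true spectral resolution (ability to resolve close frequencies).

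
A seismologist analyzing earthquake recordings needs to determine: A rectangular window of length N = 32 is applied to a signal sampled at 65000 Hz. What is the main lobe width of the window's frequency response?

For a rectangular window of length N,
the main lobe width in frequency is 2*f_s/N.
= 2*65000/32 = 8125/2 Hz
This determines the minimum frequency separation for resolving two sinusoids.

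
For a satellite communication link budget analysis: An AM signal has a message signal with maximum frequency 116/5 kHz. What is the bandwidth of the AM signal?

In AM (double-sideband), the bandwidth is twice the message frequency.
BW = 2 * f_m = 2 * 116/5 kHz = 232/5 kHz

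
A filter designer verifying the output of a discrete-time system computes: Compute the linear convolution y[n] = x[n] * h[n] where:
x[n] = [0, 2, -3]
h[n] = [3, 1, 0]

y[n] = sum_k x[k]*h[n-k]. Output length = len(x) + len(h) - 1 = 3 + 3 - 1 = 5.
y[0] = 0*3 = 0
y[1] = 2*3 + 0*1 = 6
y[2] = -3*3 + 2*1 + 0*0 = -7
y[3] = -3*1 + 2*0 = -3
y[4] = -3*0 = 0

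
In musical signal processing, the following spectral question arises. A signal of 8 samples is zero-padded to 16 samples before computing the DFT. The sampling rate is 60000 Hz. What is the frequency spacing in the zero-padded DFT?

Original DFT: N = 8, resolution = f_s/N = 60000/8 = 7500 Hz
Zero-padded DFT: N = 16, resolution = f_s/N = 60000/16 = 3750 Hz
Zero-padding interpolates the spectrum (finer frequency grid)
but does NOT improve the true spectral resolution (ability to resolve close frequencies).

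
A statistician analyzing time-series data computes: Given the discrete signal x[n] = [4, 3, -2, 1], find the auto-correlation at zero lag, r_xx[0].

The auto-correlation at zero lag r_xx[0] equals the signal energy.
r_xx[0] = sum of x[n]^2 = 4^2 + 3^2 + (-2)^2 + 1^2
= 16 + 9 + 4 + 1 = 30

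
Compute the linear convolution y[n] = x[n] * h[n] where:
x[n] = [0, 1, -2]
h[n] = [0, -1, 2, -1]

y[n] = sum_k x[k]*h[n-k]. Output length = len(x) + len(h) - 1 = 3 + 4 - 1 = 6.
y[0] = 0*0 = 0
y[1] = 1*0 + 0*-1 = 0
y[2] = -2*0 + 1*-1 + 0*2 = -1
y[3] = -2*-1 + 1*2 + 0*-1 = 4
y[4] = -2*2 + 1*-1 = -5
y[5] = -2*-1 = 2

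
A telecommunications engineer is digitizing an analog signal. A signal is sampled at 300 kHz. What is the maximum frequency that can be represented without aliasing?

The maximum frequency that can be represented without aliasing
is the Nyquist frequency: f_max = f_s / 2 = 300 kHz / 2 = 150 kHz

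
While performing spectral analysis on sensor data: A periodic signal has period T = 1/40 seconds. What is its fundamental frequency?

The fundamental frequency is the reciprocal of the period.
f = 1/T = 1/(1/40) = 40 Hz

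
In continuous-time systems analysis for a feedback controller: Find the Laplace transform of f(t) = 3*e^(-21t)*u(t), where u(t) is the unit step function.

Standard Laplace transform pair:
e^(-at)*u(t) <-> 1/(s+a)
With a = 21: L{3*e^(-21t)*u(t)} = 3/(s+21), ROC: Re(s) > -21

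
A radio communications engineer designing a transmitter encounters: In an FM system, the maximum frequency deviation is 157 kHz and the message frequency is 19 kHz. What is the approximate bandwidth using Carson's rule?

Carson's rule: BW = 2*(delta_f + f_m)
= 2*(157 + 19) kHz = 352 kHz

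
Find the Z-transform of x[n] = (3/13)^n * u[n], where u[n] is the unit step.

The Z-transform of a^n * u[n] is z/(z-a) for |z| > |a|.
Here a = 3/13, so X(z) = z/(z - (3/13)) = 13z/(13z - 3)
ROC: |z| > 3/13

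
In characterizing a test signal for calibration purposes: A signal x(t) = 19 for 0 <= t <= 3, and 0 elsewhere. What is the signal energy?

Energy = integral of |x(t)|^2 dt over the signal duration
= 19^2 * 3 = 361 * 3 = 1083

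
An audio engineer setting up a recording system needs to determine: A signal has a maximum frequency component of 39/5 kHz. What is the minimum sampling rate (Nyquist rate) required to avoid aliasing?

By the Nyquist-Shannon sampling theorem,
the minimum sampling rate (Nyquist rate) must be at least 2 * f_max.
Nyquist rate = 2 * 39/5 kHz = 78/5 kHz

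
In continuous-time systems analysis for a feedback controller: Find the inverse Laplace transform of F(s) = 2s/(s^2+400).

Standard pair: s/(s^2+w^2) <-> cos(wt)*u(t)
With k=2, w=20: f(t) = 2*cos(20t)*u(t)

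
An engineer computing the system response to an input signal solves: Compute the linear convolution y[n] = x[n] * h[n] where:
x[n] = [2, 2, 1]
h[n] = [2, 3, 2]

y[n] = sum_k x[k]*h[n-k]. Output length = len(x) + len(h) - 1 = 3 + 3 - 1 = 5.
y[0] = 2*2 = 4
y[1] = 2*2 + 2*3 = 10
y[2] = 1*2 + 2*3 + 2*2 = 12
y[3] = 1*3 + 2*2 = 7
y[4] = 1*2 = 2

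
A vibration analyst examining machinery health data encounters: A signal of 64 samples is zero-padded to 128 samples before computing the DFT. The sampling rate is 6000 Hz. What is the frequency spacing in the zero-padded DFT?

Original DFT: N = 64, resolution = f_s/N = 6000/64 = 375/4 Hz
Zero-padded DFT: N = 128, resolution = f_s/N = 6000/128 = 375/8 Hz
Zero-padding interpolates the spectrum (finer frequency grid)
but does NOT improve the true spectral resolution (ability to resolve close frequencies).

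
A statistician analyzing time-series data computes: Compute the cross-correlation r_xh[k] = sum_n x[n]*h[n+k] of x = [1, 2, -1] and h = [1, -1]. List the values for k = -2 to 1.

Both sequences indexed from 0 and zero outside their support.
Lags with overlap: k = -2 to 1.
  r_xh[-2] = x[2]*h[0] = -1
  r_xh[-1] = x[1]*h[0] + x[2]*h[1] = 3
  r_xh[0] = x[0]*h[0] + x[1]*h[1] = -1
  r_xh[1] = x[0]*h[1] = -1
r_xh = [-1, 3, -1, -1] (for k = -2, ..., 1)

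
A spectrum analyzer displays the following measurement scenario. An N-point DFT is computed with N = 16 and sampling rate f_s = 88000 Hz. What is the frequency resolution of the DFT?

DFT frequency resolution = f_s / N
= 88000 / 16 = 5500 Hz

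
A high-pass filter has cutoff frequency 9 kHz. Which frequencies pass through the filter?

A high-pass filter passes all frequencies above the cutoff frequency 9 kHz and attenuates lower frequencies.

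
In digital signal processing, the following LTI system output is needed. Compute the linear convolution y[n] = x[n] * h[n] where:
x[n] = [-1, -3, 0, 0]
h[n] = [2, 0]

y[n] = sum_k x[k]*h[n-k]. Output length = len(x) + len(h) - 1 = 4 + 2 - 1 = 5.
y[0] = -1*2 = -2
y[1] = -3*2 + -1*0 = -6
y[2] = 0*2 + -3*0 = 0
y[3] = 0*2 + 0*0 = 0
y[4] = 0*0 = 0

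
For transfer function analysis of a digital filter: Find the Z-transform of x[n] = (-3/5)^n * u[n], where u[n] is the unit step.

The Z-transform of a^n * u[n] is z/(z-a) for |z| > |a|.
Here a = -3/5, so X(z) = z/(z - (-3/5)) = 5z/(5z + 3)
ROC: |z| > 3/5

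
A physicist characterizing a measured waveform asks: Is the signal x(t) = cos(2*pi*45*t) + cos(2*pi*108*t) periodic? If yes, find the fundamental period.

f1 = 45 Hz, f2 = 108 Hz
Period T1 = 1/45, T2 = 1/108
Ratio T1/T2 = 108/45, which is rational.
The signal is periodic with fundamental period T = 1/GCD(45,108) = 1/9 s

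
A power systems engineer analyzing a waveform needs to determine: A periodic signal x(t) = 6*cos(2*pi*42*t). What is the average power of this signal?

Average power of A*cos(wt) is A^2/2.
P = 6^2 / 2 = 36/2 = 18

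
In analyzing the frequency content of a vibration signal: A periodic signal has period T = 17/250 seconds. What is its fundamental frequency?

The fundamental frequency is the reciprocal of the period.
f = 1/T = 1/(17/250) = 250/17 Hz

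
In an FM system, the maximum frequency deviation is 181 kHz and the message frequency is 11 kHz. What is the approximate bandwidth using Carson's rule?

Carson's rule: BW = 2*(delta_f + f_m)
= 2*(181 + 11) kHz = 384 kHz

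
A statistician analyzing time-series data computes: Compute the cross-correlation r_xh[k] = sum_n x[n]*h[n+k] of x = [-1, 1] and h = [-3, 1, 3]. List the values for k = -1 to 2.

Both sequences indexed from 0 and zero outside their support.
Lags with overlap: k = -1 to 2.
  r_xh[-1] = x[1]*h[0] = -3
  r_xh[0] = x[0]*h[0] + x[1]*h[1] = 4
  r_xh[1] = x[0]*h[1] + x[1]*h[2] = 2
  r_xh[2] = x[0]*h[2] = -3
r_xh = [-3, 4, 2, -3] (for k = -1, ..., 2)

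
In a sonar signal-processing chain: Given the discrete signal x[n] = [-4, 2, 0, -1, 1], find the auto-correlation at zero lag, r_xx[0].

The auto-correlation at zero lag r_xx[0] equals the signal energy.
r_xx[0] = sum of x[n]^2 = (-4)^2 + 2^2 + 0^2 + (-1)^2 + 1^2
= 16 + 4 + 0 + 1 + 1 = 22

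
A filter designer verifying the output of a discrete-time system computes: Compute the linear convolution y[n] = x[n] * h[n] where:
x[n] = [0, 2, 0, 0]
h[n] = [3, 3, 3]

y[n] = sum_k x[k]*h[n-k]. Output length = len(x) + len(h) - 1 = 4 + 3 - 1 = 6.
y[0] = 0*3 = 0
y[1] = 2*3 + 0*3 = 6
y[2] = 0*3 + 2*3 + 0*3 = 6
y[3] = 0*3 + 0*3 + 2*3 = 6
y[4] = 0*3 + 0*3 = 0
y[5] = 0*3 = 0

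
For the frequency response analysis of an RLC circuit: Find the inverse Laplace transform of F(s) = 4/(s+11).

Standard pair: k/(s+a) <-> k*e^(-at)*u(t)
With k=4, a=11: f(t) = 4*e^(-11t)*u(t)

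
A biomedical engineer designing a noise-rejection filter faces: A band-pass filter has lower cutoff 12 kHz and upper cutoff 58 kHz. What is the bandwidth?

Bandwidth = f_high - f_low
= 58 kHz - 12 kHz = 46 kHz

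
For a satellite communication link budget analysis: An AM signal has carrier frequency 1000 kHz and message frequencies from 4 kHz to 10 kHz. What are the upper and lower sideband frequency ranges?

Upper sideband (USB) = fc + [fm_low, fm_high] = 1000 + [4, 10] = [1004, 1010] kHz
Lower sideband (LSB) = fc - [fm_high, fm_low] = 1000 - [10, 4] = [990, 996] kHz
Total occupied spectrum: 990 kHz to 1010 kHz (plus carrier at 1000 kHz)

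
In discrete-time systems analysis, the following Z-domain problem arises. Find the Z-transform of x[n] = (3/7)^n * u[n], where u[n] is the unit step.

The Z-transform of a^n * u[n] is z/(z-a) for |z| > |a|.
Here a = 3/7, so X(z) = z/(z - (3/7)) = 7z/(7z - 3)
ROC: |z| > 3/7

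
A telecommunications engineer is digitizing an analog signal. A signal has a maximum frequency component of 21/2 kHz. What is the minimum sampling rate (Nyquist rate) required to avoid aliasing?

By the Nyquist-Shannon sampling theorem,
the minimum sampling rate (Nyquist rate) must be at least 2 * f_max.
Nyquist rate = 2 * 21/2 kHz = 21 kHz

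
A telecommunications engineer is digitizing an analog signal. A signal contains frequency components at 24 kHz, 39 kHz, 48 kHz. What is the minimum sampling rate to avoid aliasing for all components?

The highest frequency component is f_max = 48 kHz.
Nyquist rate = 2 * f_max = 2 * 48 kHz = 96 kHz.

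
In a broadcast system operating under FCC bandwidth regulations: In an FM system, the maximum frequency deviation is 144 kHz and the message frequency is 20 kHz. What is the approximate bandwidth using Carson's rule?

Carson's rule: BW = 2*(delta_f + f_m)
= 2*(144 + 20) kHz = 328 kHz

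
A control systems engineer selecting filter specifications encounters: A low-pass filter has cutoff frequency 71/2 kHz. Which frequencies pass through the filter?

A low-pass filter passes all frequencies below the cutoff frequency 71/2 kHz and attenuates higher frequencies.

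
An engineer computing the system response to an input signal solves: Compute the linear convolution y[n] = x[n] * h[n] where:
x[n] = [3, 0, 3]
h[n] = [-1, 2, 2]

y[n] = sum_k x[k]*h[n-k]. Output length = len(x) + len(h) - 1 = 3 + 3 - 1 = 5.
y[0] = 3*-1 = -3
y[1] = 0*-1 + 3*2 = 6
y[2] = 3*-1 + 0*2 + 3*2 = 3
y[3] = 3*2 + 0*2 = 6
y[4] = 3*2 = 6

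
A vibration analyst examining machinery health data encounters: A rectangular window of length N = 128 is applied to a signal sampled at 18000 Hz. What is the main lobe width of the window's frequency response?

For a rectangular window of length N,
the main lobe width in frequency is 2*f_s/N.
= 2*18000/128 = 1125/4 Hz
This determines the minimum frequency separation for resolving two sinusoids.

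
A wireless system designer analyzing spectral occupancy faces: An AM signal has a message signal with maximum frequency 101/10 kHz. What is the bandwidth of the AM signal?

In AM (double-sideband), the bandwidth is twice the message frequency.
BW = 2 * f_m = 2 * 101/10 kHz = 101/5 kHz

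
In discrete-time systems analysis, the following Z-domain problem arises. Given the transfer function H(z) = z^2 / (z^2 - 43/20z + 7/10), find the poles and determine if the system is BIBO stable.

Poles are roots of the denominator: z^2 - 43/20z + 7/10 = 0.
Quadratic formula: z = [-(-43/20) +/- sqrt((-43/20)^2 - 4*(7/10))] / 2
Discriminant = 1849/400 - 14/5 = 729/400; sqrt = 27/20.
z = (43/20 +/- 27/20) / 2 => z = 7/4 or z = 2/5.
|p1| = 7/4, |p2| = 2/5.
For BIBO stability, all poles must lie inside the unit circle (|p| < 1).
System is UNSTABLE since at least one |p| >= 1.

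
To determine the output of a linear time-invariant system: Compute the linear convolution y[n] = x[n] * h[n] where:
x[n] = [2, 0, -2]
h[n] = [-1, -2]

y[n] = sum_k x[k]*h[n-k]. Output length = len(x) + len(h) - 1 = 3 + 2 - 1 = 4.
y[0] = 2*-1 = -2
y[1] = 0*-1 + 2*-2 = -4
y[2] = -2*-1 + 0*-2 = 2
y[3] = -2*-2 = 4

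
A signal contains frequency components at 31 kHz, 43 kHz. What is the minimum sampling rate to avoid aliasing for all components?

The highest frequency component is f_max = 43 kHz.
Nyquist rate = 2 * f_max = 2 * 43 kHz = 86 kHz.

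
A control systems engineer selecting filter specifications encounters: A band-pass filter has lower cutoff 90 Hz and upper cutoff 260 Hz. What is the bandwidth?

Bandwidth = f_high - f_low
= 260 Hz - 90 Hz = 170 Hz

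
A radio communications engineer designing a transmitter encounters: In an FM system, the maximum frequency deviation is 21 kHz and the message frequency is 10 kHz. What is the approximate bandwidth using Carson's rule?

Carson's rule: BW = 2*(delta_f + f_m)
= 2*(21 + 10) kHz = 62 kHz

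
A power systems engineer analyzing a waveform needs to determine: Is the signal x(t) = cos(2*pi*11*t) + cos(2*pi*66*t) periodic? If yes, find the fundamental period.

f1 = 11 Hz, f2 = 66 Hz
Period T1 = 1/11, T2 = 1/66
Ratio T1/T2 = 66/11, which is rational.
The signal is periodic with fundamental period T = 1/GCD(11,66) = 1/11 s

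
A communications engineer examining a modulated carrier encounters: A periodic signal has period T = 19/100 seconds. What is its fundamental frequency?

The fundamental frequency is the reciprocal of the period.
f = 1/T = 1/(19/100) = 100/19 Hz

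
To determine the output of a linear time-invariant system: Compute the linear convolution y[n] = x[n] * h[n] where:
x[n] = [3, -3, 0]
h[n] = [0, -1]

y[n] = sum_k x[k]*h[n-k]. Output length = len(x) + len(h) - 1 = 3 + 2 - 1 = 4.
y[0] = 3*0 = 0
y[1] = -3*0 + 3*-1 = -3
y[2] = 0*0 + -3*-1 = 3
y[3] = 0*-1 = 0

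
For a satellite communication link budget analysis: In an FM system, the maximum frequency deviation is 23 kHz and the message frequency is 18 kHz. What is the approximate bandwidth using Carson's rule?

Carson's rule: BW = 2*(delta_f + f_m)
= 2*(23 + 18) kHz = 82 kHz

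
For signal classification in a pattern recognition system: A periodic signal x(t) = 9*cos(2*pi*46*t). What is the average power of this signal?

Average power of A*cos(wt) is A^2/2.
P = 9^2 / 2 = 81/2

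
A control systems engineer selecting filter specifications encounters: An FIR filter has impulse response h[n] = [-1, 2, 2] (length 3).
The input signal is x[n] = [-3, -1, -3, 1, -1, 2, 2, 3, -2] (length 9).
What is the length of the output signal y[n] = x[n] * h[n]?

For linear convolution, the output length is:
len(y) = len(x) + len(h) - 1 = 9 + 3 - 1 = 11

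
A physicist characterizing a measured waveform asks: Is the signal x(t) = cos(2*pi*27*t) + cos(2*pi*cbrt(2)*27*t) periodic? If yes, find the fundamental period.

f1 = 27 Hz, f2 = 27*cbrt(2) Hz
Ratio f2/f1 = cbrt(2), which is irrational.
Since the frequency ratio is irrational, no common period exists.
The signal is not periodic.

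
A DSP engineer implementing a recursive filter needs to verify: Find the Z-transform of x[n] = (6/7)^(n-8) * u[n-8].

Time-shifting property: if X(z) = Z{x[n]}, then Z{x[n-d]} = z^(-d) * X(z)
X(z) = z/(z - 6/7) for x[n] = (6/7)^n * u[n]
Z{x[n-8]} = z^(-8) * z/(z - 6/7) = z^(-7)/(z - 6/7)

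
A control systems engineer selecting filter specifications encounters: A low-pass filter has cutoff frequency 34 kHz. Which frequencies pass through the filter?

A low-pass filter passes all frequencies below the cutoff frequency 34 kHz and attenuates higher frequencies.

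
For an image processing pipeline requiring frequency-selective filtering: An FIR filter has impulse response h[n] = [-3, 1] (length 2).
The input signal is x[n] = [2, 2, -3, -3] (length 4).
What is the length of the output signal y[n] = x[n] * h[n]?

For linear convolution, the output length is:
len(y) = len(x) + len(h) - 1 = 4 + 2 - 1 = 5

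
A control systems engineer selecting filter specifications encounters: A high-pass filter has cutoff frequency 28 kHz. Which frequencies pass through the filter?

A high-pass filter passes all frequencies above the cutoff frequency 28 kHz and attenuates lower frequencies.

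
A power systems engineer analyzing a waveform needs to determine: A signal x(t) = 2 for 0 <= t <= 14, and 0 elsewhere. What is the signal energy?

Energy = integral of |x(t)|^2 dt over the signal duration
= 2^2 * 14 = 4 * 14 = 56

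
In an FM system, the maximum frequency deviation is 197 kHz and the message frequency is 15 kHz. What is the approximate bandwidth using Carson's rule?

Carson's rule: BW = 2*(delta_f + f_m)
= 2*(197 + 15) kHz = 424 kHz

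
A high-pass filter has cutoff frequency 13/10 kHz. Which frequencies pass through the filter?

A high-pass filter passes all frequencies above the cutoff frequency 13/10 kHz and attenuates lower frequencies.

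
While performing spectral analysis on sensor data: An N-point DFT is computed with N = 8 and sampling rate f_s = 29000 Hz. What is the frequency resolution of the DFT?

DFT frequency resolution = f_s / N
= 29000 / 8 = 3625 Hz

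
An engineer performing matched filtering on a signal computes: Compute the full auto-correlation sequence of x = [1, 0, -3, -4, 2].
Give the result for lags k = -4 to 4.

r_xx[k] = sum_m x[m]*x[m+k], indexed from 0, for k = -4 to 4:
  r_xx[-4] = x[4]*x[0] = 2
  r_xx[-3] = x[3]*x[0] + x[4]*x[1] = -4
  r_xx[-2] = x[2]*x[0] + x[3]*x[1] + x[4]*x[2] = -9
  r_xx[-1] = x[1]*x[0] + x[2]*x[1] + x[3]*x[2] + x[4]*x[3] = 4
  r_xx[0] = x[0]*x[0] + x[1]*x[1] + x[2]*x[2] + x[3]*x[3] + x[4]*x[4] = 30
  r_xx[1] = x[0]*x[1] + x[1]*x[2] + x[2]*x[3] + x[3]*x[4] = 4
  r_xx[2] = x[0]*x[2] + x[1]*x[3] + x[2]*x[4] = -9
  r_xx[3] = x[0]*x[3] + x[1]*x[4] = -4
  r_xx[4] = x[0]*x[4] = 2
r_xx = [2, -4, -9, 4, 30, 4, -9, -4, 2]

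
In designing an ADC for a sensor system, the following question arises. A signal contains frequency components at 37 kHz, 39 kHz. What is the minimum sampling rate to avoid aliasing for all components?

The highest frequency component is f_max = 39 kHz.
Nyquist rate = 2 * f_max = 2 * 39 kHz = 78 kHz.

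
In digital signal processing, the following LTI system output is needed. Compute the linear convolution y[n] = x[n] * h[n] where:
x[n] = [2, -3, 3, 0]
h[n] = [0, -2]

y[n] = sum_k x[k]*h[n-k]. Output length = len(x) + len(h) - 1 = 4 + 2 - 1 = 5.
y[0] = 2*0 = 0
y[1] = -3*0 + 2*-2 = -4
y[2] = 3*0 + -3*-2 = 6
y[3] = 0*0 + 3*-2 = -6
y[4] = 0*-2 = 0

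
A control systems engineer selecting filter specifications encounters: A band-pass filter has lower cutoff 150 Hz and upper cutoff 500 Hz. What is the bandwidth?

Bandwidth = f_high - f_low
= 500 Hz - 150 Hz = 350 Hz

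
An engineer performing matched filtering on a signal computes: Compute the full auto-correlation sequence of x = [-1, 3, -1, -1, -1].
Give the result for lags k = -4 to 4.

r_xx[k] = sum_m x[m]*x[m+k], indexed from 0, for k = -4 to 4:
  r_xx[-4] = x[4]*x[0] = 1
  r_xx[-3] = x[3]*x[0] + x[4]*x[1] = -2
  r_xx[-2] = x[2]*x[0] + x[3]*x[1] + x[4]*x[2] = -1
  r_xx[-1] = x[1]*x[0] + x[2]*x[1] + x[3]*x[2] + x[4]*x[3] = -4
  r_xx[0] = x[0]*x[0] + x[1]*x[1] + x[2]*x[2] + x[3]*x[3] + x[4]*x[4] = 13
  r_xx[1] = x[0]*x[1] + x[1]*x[2] + x[2]*x[3] + x[3]*x[4] = -4
  r_xx[2] = x[0]*x[2] + x[1]*x[3] + x[2]*x[4] = -1
  r_xx[3] = x[0]*x[3] + x[1]*x[4] = -2
  r_xx[4] = x[0]*x[4] = 1
r_xx = [1, -2, -1, -4, 13, -4, -1, -2, 1]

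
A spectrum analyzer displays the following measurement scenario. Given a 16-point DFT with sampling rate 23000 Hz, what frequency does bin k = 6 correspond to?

The frequency of DFT bin k is: f_k = k * f_s / N
f_6 = 6 * 23000 / 16 = 8625 Hz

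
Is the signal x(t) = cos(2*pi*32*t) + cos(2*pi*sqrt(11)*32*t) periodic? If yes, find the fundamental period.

f1 = 32 Hz, f2 = 32*sqrt(11) Hz
Ratio f2/f1 = sqrt(11), which is irrational.
Since the frequency ratio is irrational, no common period exists.
The signal is not periodic.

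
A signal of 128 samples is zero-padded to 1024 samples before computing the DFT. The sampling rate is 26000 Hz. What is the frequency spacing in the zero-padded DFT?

Original DFT: N = 128, resolution = f_s/N = 26000/128 = 1625/8 Hz
Zero-padded DFT: N = 1024, resolution = f_s/N = 26000/1024 = 1625/64 Hz
Zero-padding interpolates the spectrum (finer frequency grid)
but does NOT improve the true spectral resolution (ability to resolve close frequencies).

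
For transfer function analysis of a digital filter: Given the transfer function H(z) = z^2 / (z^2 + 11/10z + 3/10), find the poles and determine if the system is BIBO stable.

Poles are roots of the denominator: z^2 + 11/10z + 3/10 = 0.
Quadratic formula: z = [-(11/10) +/- sqrt((11/10)^2 - 4*(3/10))] / 2
Discriminant = 121/100 - 6/5 = 1/100; sqrt = 1/10.
z = (-11/10 +/- 1/10) / 2 => z = -1/2 or z = -3/5.
|p1| = 1/2, |p2| = 3/5.
For BIBO stability, all poles must lie inside the unit circle (|p| < 1).
System is STABLE since both |p| < 1.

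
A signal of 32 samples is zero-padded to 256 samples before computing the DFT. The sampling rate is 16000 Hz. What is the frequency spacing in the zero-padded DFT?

Original DFT: N = 32, resolution = f_s/N = 16000/32 = 500 Hz
Zero-padded DFT: N = 256, resolution = f_s/N = 16000/256 = 125/2 Hz
Zero-padding interpolates the spectrum (finer frequency grid)
but does NOT improve the true spectral resolution (ability to resolve close frequencies).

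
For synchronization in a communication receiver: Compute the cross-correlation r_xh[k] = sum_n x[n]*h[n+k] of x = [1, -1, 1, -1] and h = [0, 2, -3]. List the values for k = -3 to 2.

Both sequences indexed from 0 and zero outside their support.
Lags with overlap: k = -3 to 2.
  r_xh[-3] = x[3]*h[0] = 0
  r_xh[-2] = x[2]*h[0] + x[3]*h[1] = -2
  r_xh[-1] = x[1]*h[0] + x[2]*h[1] + x[3]*h[2] = 5
  r_xh[0] = x[0]*h[0] + x[1]*h[1] + x[2]*h[2] = -5
  r_xh[1] = x[0]*h[1] + x[1]*h[2] = 5
  r_xh[2] = x[0]*h[2] = -3
r_xh = [0, -2, 5, -5, 5, -3] (for k = -3, ..., 2)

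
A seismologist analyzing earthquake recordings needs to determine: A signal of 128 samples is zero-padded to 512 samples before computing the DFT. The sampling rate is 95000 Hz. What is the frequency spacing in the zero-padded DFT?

Original DFT: N = 128, resolution = f_s/N = 95000/128 = 11875/16 Hz
Zero-padded DFT: N = 512, resolution = f_s/N = 95000/512 = 11875/64 Hz
Zero-padding interpolates the spectrum (finer frequency grid)
but does NOT improve the true spectral resolution (ability to resolve close frequencies).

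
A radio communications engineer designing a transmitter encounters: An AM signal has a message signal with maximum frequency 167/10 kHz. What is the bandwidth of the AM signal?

In AM (double-sideband), the bandwidth is twice the message frequency.
BW = 2 * f_m = 2 * 167/10 kHz = 167/5 kHz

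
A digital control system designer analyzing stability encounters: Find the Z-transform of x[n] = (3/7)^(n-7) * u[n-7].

Time-shifting property: if X(z) = Z{x[n]}, then Z{x[n-d]} = z^(-d) * X(z)
X(z) = z/(z - 3/7) for x[n] = (3/7)^n * u[n]
Z{x[n-7]} = z^(-7) * z/(z - 3/7) = z^(-6)/(z - 3/7)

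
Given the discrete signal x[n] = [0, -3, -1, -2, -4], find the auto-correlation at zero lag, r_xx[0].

The auto-correlation at zero lag r_xx[0] equals the signal energy.
r_xx[0] = sum of x[n]^2 = 0^2 + (-3)^2 + (-1)^2 + (-2)^2 + (-4)^2
= 0 + 9 + 1 + 4 + 16 = 30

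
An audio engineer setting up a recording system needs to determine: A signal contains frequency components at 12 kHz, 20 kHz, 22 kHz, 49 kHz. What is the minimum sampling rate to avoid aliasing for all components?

The highest frequency component is f_max = 49 kHz.
Nyquist rate = 2 * f_max = 2 * 49 kHz = 98 kHz.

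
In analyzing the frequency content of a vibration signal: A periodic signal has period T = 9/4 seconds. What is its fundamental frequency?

The fundamental frequency is the reciprocal of the period.
f = 1/T = 1/(9/4) = 4/9 Hz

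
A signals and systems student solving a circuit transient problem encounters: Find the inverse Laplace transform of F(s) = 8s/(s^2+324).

Standard pair: s/(s^2+w^2) <-> cos(wt)*u(t)
With k=8, w=18: f(t) = 8*cos(18t)*u(t)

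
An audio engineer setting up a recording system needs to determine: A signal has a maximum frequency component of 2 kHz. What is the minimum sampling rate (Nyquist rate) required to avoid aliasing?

By the Nyquist-Shannon sampling theorem,
the minimum sampling rate (Nyquist rate) must be at least 2 * f_max.
Nyquist rate = 2 * 2 kHz = 4 kHz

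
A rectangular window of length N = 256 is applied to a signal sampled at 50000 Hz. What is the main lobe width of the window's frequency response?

For a rectangular window of length N,
the main lobe width in frequency is 2*f_s/N.
= 2*50000/256 = 3125/8 Hz
This determines the minimum frequency separation for resolving two sinusoids.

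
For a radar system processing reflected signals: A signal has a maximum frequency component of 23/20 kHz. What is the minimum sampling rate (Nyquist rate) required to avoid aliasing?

By the Nyquist-Shannon sampling theorem,
the minimum sampling rate (Nyquist rate) must be at least 2 * f_max.
Nyquist rate = 2 * 23/20 kHz = 23/10 kHz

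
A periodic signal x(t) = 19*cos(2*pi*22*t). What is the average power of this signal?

Average power of A*cos(wt) is A^2/2.
P = 19^2 / 2 = 361/2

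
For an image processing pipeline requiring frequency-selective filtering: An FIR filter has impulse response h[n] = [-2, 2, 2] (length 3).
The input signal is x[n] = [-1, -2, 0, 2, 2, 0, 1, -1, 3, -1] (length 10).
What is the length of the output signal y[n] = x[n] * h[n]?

For linear convolution, the output length is:
len(y) = len(x) + len(h) - 1 = 10 + 3 - 1 = 12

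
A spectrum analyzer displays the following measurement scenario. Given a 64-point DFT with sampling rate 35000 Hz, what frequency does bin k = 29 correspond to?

The frequency of DFT bin k is: f_k = k * f_s / N
f_29 = 29 * 35000 / 64 = 126875/8 Hz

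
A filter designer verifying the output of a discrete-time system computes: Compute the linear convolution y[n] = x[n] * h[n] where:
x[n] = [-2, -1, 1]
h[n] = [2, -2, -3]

y[n] = sum_k x[k]*h[n-k]. Output length = len(x) + len(h) - 1 = 3 + 3 - 1 = 5.
y[0] = -2*2 = -4
y[1] = -1*2 + -2*-2 = 2
y[2] = 1*2 + -1*-2 + -2*-3 = 10
y[3] = 1*-2 + -1*-3 = 1
y[4] = 1*-3 = -3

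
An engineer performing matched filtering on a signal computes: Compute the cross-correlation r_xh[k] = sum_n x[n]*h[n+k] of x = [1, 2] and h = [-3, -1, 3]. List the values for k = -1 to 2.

Both sequences indexed from 0 and zero outside their support.
Lags with overlap: k = -1 to 2.
  r_xh[-1] = x[1]*h[0] = -6
  r_xh[0] = x[0]*h[0] + x[1]*h[1] = -5
  r_xh[1] = x[0]*h[1] + x[1]*h[2] = 5
  r_xh[2] = x[0]*h[2] = 3
r_xh = [-6, -5, 5, 3] (for k = -1, ..., 2)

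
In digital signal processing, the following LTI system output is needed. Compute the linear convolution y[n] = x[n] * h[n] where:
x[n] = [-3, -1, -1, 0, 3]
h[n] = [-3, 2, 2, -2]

y[n] = sum_k x[k]*h[n-k]. Output length = len(x) + len(h) - 1 = 5 + 4 - 1 = 8.
y[0] = -3*-3 = 9
y[1] = -1*-3 + -3*2 = -3
y[2] = -1*-3 + -1*2 + -3*2 = -5
y[3] = 0*-3 + -1*2 + -1*2 + -3*-2 = 2
y[4] = 3*-3 + 0*2 + -1*2 + -1*-2 = -9
y[5] = 3*2 + 0*2 + -1*-2 = 8
y[6] = 3*2 + 0*-2 = 6
y[7] = 3*-2 = -6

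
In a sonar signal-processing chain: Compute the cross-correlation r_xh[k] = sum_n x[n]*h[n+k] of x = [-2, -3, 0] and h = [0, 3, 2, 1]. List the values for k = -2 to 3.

Both sequences indexed from 0 and zero outside their support.
Lags with overlap: k = -2 to 3.
  r_xh[-2] = x[2]*h[0] = 0
  r_xh[-1] = x[1]*h[0] + x[2]*h[1] = 0
  r_xh[0] = x[0]*h[0] + x[1]*h[1] + x[2]*h[2] = -9
  r_xh[1] = x[0]*h[1] + x[1]*h[2] + x[2]*h[3] = -12
  r_xh[2] = x[0]*h[2] + x[1]*h[3] = -7
  r_xh[3] = x[0]*h[3] = -2
r_xh = [0, 0, -9, -12, -7, -2] (for k = -2, ..., 3)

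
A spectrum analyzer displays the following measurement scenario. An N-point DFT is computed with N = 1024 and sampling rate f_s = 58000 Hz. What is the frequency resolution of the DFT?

DFT frequency resolution = f_s / N
= 58000 / 1024 = 3625/64 Hz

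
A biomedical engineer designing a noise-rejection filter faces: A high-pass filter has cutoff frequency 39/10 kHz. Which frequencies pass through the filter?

A high-pass filter passes all frequencies above the cutoff frequency 39/10 kHz and attenuates lower frequencies.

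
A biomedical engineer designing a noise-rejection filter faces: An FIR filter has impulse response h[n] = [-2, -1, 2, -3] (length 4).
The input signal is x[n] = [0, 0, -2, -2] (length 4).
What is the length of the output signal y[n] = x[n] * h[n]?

For linear convolution, the output length is:
len(y) = len(x) + len(h) - 1 = 4 + 4 - 1 = 7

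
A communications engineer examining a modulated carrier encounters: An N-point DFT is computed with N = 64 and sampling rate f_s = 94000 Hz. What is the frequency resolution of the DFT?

DFT frequency resolution = f_s / N
= 94000 / 64 = 5875/4 Hz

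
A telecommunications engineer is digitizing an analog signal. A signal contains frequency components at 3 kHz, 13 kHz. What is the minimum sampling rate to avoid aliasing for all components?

The highest frequency component is f_max = 13 kHz.
Nyquist rate = 2 * f_max = 2 * 13 kHz = 26 kHz.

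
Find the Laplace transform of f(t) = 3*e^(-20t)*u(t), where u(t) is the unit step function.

Standard Laplace transform pair:
e^(-at)*u(t) <-> 1/(s+a)
With a = 20: L{3*e^(-20t)*u(t)} = 3/(s+20), ROC: Re(s) > -20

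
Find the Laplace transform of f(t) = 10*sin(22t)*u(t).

Standard pair: sin(wt)*u(t) <-> w/(s^2+w^2)
With w = 22: L{10*sin(22t)*u(t)} = 220/(s^2+484)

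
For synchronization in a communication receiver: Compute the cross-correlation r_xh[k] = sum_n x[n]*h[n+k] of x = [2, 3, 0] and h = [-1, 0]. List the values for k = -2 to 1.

Both sequences indexed from 0 and zero outside their support.
Lags with overlap: k = -2 to 1.
  r_xh[-2] = x[2]*h[0] = 0
  r_xh[-1] = x[1]*h[0] + x[2]*h[1] = -3
  r_xh[0] = x[0]*h[0] + x[1]*h[1] = -2
  r_xh[1] = x[0]*h[1] = 0
r_xh = [0, -3, -2, 0] (for k = -2, ..., 1)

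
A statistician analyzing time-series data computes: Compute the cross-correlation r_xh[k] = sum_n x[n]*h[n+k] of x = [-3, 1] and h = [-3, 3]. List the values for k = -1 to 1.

Both sequences indexed from 0 and zero outside their support.
Lags with overlap: k = -1 to 1.
  r_xh[-1] = x[1]*h[0] = -3
  r_xh[0] = x[0]*h[0] + x[1]*h[1] = 12
  r_xh[1] = x[0]*h[1] = -9
r_xh = [-3, 12, -9] (for k = -1, ..., 1)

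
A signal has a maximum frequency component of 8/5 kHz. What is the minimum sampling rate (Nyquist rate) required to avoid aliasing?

By the Nyquist-Shannon sampling theorem,
the minimum sampling rate (Nyquist rate) must be at least 2 * f_max.
Nyquist rate = 2 * 8/5 kHz = 16/5 kHz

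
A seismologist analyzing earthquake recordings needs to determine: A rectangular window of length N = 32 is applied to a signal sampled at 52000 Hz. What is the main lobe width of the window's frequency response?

For a rectangular window of length N,
the main lobe width in frequency is 2*f_s/N.
= 2*52000/32 = 3250 Hz
This determines the minimum frequency separation for resolving two sinusoids.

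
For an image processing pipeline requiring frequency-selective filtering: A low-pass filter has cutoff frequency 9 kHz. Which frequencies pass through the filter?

A low-pass filter passes all frequencies below the cutoff frequency 9 kHz and attenuates higher frequencies.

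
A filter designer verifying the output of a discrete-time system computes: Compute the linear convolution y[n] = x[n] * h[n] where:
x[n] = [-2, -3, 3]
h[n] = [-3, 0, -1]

y[n] = sum_k x[k]*h[n-k]. Output length = len(x) + len(h) - 1 = 3 + 3 - 1 = 5.
y[0] = -2*-3 = 6
y[1] = -3*-3 + -2*0 = 9
y[2] = 3*-3 + -3*0 + -2*-1 = -7
y[3] = 3*0 + -3*-1 = 3
y[4] = 3*-1 = -3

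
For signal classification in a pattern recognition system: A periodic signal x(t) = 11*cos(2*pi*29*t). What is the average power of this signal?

Average power of A*cos(wt) is A^2/2.
P = 11^2 / 2 = 121/2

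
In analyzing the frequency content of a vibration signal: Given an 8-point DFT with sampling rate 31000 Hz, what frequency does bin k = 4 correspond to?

The frequency of DFT bin k is: f_k = k * f_s / N
f_4 = 4 * 31000 / 8 = 15500 Hz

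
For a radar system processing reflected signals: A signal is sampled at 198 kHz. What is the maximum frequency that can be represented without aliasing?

The maximum frequency that can be represented without aliasing
is the Nyquist frequency: f_max = f_s / 2 = 198 kHz / 2 = 99 kHz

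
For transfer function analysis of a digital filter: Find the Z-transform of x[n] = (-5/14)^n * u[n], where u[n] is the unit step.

The Z-transform of a^n * u[n] is z/(z-a) for |z| > |a|.
Here a = -5/14, so X(z) = z/(z - (-5/14)) = 14z/(14z + 5)
ROC: |z| > 5/14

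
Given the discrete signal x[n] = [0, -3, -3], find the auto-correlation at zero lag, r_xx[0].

The auto-correlation at zero lag r_xx[0] equals the signal energy.
r_xx[0] = sum of x[n]^2 = 0^2 + (-3)^2 + (-3)^2
= 0 + 9 + 9 = 18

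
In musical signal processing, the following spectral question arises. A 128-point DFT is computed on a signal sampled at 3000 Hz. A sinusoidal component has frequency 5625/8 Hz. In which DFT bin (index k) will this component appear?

DFT frequency resolution = f_s/N = 3000/128 = 375/16 Hz
Bin index k = f_signal / resolution = 5625/8 / 375/16 = 30
The signal frequency 5625/8 Hz falls in DFT bin k = 30.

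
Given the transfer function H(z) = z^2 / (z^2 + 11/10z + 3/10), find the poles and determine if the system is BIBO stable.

Poles are roots of the denominator: z^2 + 11/10z + 3/10 = 0.
Quadratic formula: z = [-(11/10) +/- sqrt((11/10)^2 - 4*(3/10))] / 2
Discriminant = 121/100 - 6/5 = 1/100; sqrt = 1/10.
z = (-11/10 +/- 1/10) / 2 => z = -1/2 or z = -3/5.
|p1| = 3/5, |p2| = 1/2.
For BIBO stability, all poles must lie inside the unit circle (|p| < 1).
System is STABLE since both |p| < 1.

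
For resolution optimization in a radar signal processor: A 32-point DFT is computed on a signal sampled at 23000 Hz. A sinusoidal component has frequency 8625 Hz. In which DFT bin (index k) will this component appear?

DFT frequency resolution = f_s/N = 23000/32 = 2875/4 Hz
Bin index k = f_signal / resolution = 8625 / 2875/4 = 12
The signal frequency 8625 Hz falls in DFT bin k = 12.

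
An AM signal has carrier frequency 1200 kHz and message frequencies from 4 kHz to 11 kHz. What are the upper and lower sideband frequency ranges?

Upper sideband (USB) = fc + [fm_low, fm_high] = 1200 + [4, 11] = [1204, 1211] kHz
Lower sideband (LSB) = fc - [fm_high, fm_low] = 1200 - [11, 4] = [1189, 1196] kHz
Total occupied spectrum: 1189 kHz to 1211 kHz (plus carrier at 1200 kHz)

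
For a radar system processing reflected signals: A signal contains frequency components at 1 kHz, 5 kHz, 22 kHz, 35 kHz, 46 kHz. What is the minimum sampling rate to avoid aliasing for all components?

The highest frequency component is f_max = 46 kHz.
Nyquist rate = 2 * f_max = 2 * 46 kHz = 92 kHz.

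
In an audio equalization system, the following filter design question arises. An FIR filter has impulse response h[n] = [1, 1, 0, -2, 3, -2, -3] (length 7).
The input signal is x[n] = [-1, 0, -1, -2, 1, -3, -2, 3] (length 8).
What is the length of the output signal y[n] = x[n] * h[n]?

For linear convolution, the output length is:
len(y) = len(x) + len(h) - 1 = 8 + 7 - 1 = 14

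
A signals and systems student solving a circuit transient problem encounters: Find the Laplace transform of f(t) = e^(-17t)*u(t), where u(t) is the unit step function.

Standard Laplace transform pair:
e^(-at)*u(t) <-> 1/(s+a)
With a = 17: L{e^(-17t)*u(t)} = 1/(s+17), ROC: Re(s) > -17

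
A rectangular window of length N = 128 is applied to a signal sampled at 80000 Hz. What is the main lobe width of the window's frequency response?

For a rectangular window of length N,
the main lobe width in frequency is 2*f_s/N.
= 2*80000/128 = 1250 Hz
This determines the minimum frequency separation for resolving two sinusoids.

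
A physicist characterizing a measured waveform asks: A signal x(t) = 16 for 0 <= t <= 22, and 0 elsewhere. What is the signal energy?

Energy = integral of |x(t)|^2 dt over the signal duration
= 16^2 * 22 = 256 * 22 = 5632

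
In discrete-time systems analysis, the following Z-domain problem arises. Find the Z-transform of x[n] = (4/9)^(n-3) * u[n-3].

Time-shifting property: if X(z) = Z{x[n]}, then Z{x[n-d]} = z^(-d) * X(z)
X(z) = z/(z - 4/9) for x[n] = (4/9)^n * u[n]
Z{x[n-3]} = z^(-3) * z/(z - 4/9) = z^(-2)/(z - 4/9)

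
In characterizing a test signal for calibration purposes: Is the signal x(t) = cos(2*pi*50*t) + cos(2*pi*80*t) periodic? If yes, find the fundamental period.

f1 = 50 Hz, f2 = 80 Hz
Period T1 = 1/50, T2 = 1/80
Ratio T1/T2 = 80/50, which is rational.
The signal is periodic with fundamental period T = 1/GCD(50,80) = 1/10 s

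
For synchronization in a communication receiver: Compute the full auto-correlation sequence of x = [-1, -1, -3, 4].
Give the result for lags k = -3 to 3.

r_xx[k] = sum_m x[m]*x[m+k], indexed from 0, for k = -3 to 3:
  r_xx[-3] = x[3]*x[0] = -4
  r_xx[-2] = x[2]*x[0] + x[3]*x[1] = -1
  r_xx[-1] = x[1]*x[0] + x[2]*x[1] + x[3]*x[2] = -8
  r_xx[0] = x[0]*x[0] + x[1]*x[1] + x[2]*x[2] + x[3]*x[3] = 27
  r_xx[1] = x[0]*x[1] + x[1]*x[2] + x[2]*x[3] = -8
  r_xx[2] = x[0]*x[2] + x[1]*x[3] = -1
  r_xx[3] = x[0]*x[3] = -4
r_xx = [-4, -1, -8, 27, -8, -1, -4]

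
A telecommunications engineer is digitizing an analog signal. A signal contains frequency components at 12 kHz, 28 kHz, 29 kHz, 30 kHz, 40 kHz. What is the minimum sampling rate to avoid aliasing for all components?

The highest frequency component is f_max = 40 kHz.
Nyquist rate = 2 * f_max = 2 * 40 kHz = 80 kHz.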